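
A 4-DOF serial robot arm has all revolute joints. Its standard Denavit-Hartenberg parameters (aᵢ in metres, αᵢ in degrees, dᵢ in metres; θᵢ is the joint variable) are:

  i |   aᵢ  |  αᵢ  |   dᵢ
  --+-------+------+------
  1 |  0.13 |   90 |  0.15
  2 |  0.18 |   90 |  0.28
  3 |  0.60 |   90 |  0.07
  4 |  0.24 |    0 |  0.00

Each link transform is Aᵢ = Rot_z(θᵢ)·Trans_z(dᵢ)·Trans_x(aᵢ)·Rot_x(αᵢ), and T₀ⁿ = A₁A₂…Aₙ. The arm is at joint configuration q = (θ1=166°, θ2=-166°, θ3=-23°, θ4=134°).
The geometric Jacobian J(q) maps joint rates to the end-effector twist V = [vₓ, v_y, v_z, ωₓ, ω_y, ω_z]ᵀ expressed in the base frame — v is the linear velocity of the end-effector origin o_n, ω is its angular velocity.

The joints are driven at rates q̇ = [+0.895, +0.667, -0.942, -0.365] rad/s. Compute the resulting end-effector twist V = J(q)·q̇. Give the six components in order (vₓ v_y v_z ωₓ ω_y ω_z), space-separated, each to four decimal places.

o_n = [0.5026, -0.0112, 0.2454]
J₁: ẑ×o_n = [0.0112, 0.5026, -0.0000], ω = ẑ
J2: z=[0.2419, 0.9703, 0.0000] o=[-0.1261, 0.0314, 0.1500] → [0.0926, -0.0231, -0.6203, 0.2419, 0.9703, 0.0000]
J3: z=[0.2347, -0.0585, 0.9703] o=[0.1111, 0.2609, 0.1065] → [0.2559, 0.3473, -0.0410, 0.2347, -0.0585, 0.9703]
J4: z=[-0.5906, -0.8014, 0.0945] o=[0.5908, -0.1003, 0.0408] → [-0.1724, 0.1125, -0.1233, -0.5906, -0.8014, 0.0945]
V = J·q̇ = [-0.1063, 0.0662, -0.3302, 0.1558, 0.9948, -0.0535]

-0.1063 0.0662 -0.3302 0.1558 0.9948 -0.0535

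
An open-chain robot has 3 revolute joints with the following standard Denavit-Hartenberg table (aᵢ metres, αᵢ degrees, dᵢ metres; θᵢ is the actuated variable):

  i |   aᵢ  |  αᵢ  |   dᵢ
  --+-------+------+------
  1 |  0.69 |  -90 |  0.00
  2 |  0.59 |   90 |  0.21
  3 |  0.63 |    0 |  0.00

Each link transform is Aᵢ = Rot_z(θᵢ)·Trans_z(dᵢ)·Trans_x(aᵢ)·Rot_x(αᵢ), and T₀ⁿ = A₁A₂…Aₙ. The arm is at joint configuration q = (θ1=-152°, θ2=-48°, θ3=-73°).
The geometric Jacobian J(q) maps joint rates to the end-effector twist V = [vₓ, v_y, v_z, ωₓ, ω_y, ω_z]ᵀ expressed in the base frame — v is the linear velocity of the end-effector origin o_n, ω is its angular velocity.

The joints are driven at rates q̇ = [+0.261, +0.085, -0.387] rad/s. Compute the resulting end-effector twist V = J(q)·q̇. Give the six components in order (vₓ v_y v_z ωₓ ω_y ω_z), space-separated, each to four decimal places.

o_n = [-1.2509, -0.2206, 0.5753]
J₁: ẑ×o_n = [0.2206, -1.2509, 0.0000], ω = ẑ
J2: z=[0.4695, -0.8829, 0.0000] o=[-0.6092, -0.3239, 0.0000] → [-0.5080, -0.2701, -0.5180, 0.4695, -0.8829, 0.0000]
J3: z=[0.6562, 0.3489, 0.6691] o=[-0.8592, -0.6947, 0.4385] → [-0.2695, -0.3519, 0.4477, 0.6562, 0.3489, 0.6691]
V = J·q̇ = [0.1187, -0.2133, -0.2173, -0.2140, -0.2101, 0.0020]

0.1187 -0.2133 -0.2173 -0.2140 -0.2101 0.0020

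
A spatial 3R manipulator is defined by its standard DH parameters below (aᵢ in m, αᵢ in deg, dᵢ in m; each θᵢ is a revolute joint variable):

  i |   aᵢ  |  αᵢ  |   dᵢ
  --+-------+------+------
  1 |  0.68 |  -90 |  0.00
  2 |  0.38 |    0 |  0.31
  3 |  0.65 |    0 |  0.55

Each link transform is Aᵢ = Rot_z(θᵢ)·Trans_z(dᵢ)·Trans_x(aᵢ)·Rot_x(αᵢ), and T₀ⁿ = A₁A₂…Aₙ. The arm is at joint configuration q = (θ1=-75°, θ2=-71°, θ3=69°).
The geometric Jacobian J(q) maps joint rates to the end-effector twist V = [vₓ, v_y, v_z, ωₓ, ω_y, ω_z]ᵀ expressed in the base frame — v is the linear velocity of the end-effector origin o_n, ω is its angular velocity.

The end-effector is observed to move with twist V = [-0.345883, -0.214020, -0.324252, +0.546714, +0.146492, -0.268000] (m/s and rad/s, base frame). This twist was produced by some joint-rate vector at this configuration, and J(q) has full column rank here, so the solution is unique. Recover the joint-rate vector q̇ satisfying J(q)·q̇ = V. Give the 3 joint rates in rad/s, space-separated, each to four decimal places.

-0.2680 -0.3510 0.9170

o_n = [1.2068, -1.1812, 0.3820]
J₁: ẑ×o_n = [1.1812, 1.2068, -0.0000], ω = ẑ
J2: z=[0.9659, 0.2588, 0.0000] o=[0.1760, -0.6568, 0.0000] → [0.0989, -0.3690, -0.7733, 0.9659, 0.2588, 0.0000]
J3: z=[0.9659, 0.2588, 0.0000] o=[0.5075, -0.6961, 0.3593] → [0.0059, -0.0219, -0.6496, 0.9659, 0.2588, 0.0000]
q̇ = J⁺·V = [-0.2680, -0.3510, 0.9170]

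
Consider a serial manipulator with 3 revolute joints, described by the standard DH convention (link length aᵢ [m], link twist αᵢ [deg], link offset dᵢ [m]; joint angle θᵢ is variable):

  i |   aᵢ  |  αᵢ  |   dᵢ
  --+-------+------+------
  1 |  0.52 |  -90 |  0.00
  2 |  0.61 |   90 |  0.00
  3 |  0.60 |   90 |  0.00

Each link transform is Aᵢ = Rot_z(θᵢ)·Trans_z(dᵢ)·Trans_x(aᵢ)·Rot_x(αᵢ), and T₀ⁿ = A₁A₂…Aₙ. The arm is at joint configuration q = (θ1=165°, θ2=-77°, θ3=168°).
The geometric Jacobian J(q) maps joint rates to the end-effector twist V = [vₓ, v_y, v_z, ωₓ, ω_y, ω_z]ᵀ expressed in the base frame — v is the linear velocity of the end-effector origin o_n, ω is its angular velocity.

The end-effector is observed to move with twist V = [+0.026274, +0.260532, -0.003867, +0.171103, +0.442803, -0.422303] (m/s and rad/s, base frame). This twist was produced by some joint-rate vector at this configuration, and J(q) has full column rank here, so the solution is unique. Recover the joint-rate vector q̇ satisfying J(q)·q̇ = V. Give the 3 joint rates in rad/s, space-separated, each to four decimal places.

-0.4340 -0.4720 0.0520

o_n = [-0.5396, 0.0154, 0.0225]
J₁: ẑ×o_n = [-0.0154, -0.5396, 0.0000], ω = ẑ
J2: z=[-0.2588, -0.9659, 0.0000] o=[-0.5023, 0.1346, 0.0000] → [-0.0218, 0.0058, -0.0052, -0.2588, -0.9659, 0.0000]
J3: z=[0.9412, -0.2522, 0.2250] o=[-0.6348, 0.1701, 0.5944] → [0.1790, 0.5596, -0.1215, 0.9412, -0.2522, 0.2250]
q̇ = J⁺·V = [-0.4340, -0.4720, 0.0520]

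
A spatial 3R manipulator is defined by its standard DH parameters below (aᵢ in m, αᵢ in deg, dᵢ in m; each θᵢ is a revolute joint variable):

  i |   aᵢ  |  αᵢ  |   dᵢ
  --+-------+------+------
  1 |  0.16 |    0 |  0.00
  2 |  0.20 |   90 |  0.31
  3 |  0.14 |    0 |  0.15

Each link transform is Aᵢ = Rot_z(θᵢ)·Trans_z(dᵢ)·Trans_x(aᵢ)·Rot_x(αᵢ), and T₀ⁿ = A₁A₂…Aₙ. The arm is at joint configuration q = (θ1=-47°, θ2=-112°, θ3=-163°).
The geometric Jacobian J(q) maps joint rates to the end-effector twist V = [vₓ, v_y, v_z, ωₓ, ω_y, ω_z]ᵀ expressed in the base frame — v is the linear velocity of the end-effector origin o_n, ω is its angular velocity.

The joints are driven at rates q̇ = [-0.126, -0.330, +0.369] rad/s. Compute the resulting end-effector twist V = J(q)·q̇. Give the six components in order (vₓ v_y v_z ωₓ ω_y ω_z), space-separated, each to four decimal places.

0.0242 0.0335 -0.0494 -0.1322 0.3445 -0.4560

o_n = [-0.0064, -0.0007, 0.2691]
J₁: ẑ×o_n = [0.0007, -0.0064, 0.0000], ω = ẑ
J2: z=[0.0000, 0.0000, 1.0000] o=[0.1091, -0.1170, 0.0000] → [-0.1163, -0.1155, 0.0000, 0.0000, 0.0000, 1.0000]
J3: z=[-0.3584, 0.9336, 0.0000] o=[-0.0776, -0.1887, 0.3100] → [-0.0382, -0.0147, -0.1339, -0.3584, 0.9336, 0.0000]
V = J·q̇ = [0.0242, 0.0335, -0.0494, -0.1322, 0.3445, -0.4560]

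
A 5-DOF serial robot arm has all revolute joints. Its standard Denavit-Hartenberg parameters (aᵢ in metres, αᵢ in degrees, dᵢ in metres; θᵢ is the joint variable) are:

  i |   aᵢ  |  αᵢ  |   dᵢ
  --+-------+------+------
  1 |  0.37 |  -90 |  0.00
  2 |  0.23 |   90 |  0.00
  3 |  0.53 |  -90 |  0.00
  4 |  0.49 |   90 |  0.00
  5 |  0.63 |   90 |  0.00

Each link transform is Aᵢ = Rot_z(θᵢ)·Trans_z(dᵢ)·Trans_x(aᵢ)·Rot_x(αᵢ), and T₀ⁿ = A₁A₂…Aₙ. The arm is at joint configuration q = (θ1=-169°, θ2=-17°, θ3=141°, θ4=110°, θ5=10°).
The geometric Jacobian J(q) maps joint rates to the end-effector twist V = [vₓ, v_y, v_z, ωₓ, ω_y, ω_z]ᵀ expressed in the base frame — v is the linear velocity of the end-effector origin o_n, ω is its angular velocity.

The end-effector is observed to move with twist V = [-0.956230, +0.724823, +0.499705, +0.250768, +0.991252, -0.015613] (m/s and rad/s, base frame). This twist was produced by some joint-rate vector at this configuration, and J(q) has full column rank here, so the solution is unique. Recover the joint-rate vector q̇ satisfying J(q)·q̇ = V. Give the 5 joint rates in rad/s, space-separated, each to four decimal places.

-0.6250 -0.2250 0.6170 0.6940 -0.2720

o_n = [-0.7026, -0.1463, -0.9849]
J₁: ẑ×o_n = [0.1463, -0.7026, 0.0000], ω = ẑ
J2: z=[0.1908, -0.9816, 0.0000] o=[-0.3632, -0.0706, 0.0000] → [0.9668, 0.1879, -0.3476, 0.1908, -0.9816, 0.0000]
J3: z=[0.2870, 0.0558, 0.9563] o=[-0.5791, -0.1126, 0.0672] → [-0.0265, 0.1839, -0.0028, 0.2870, 0.0558, 0.9563]
J4: z=[0.4425, 0.8777, -0.1840] o=[-0.1288, -0.3648, -0.0532] → [-0.7775, 0.5178, 0.6003, 0.4425, 0.8777, -0.1840]
J5: z=[0.7002, -0.4663, -0.5406] o=[-0.4034, -0.3107, -0.4554] → [0.3358, 0.5325, -0.0243, 0.7002, -0.4663, -0.5406]
q̇ = J⁺·V = [-0.6250, -0.2250, 0.6170, 0.6940, -0.2720]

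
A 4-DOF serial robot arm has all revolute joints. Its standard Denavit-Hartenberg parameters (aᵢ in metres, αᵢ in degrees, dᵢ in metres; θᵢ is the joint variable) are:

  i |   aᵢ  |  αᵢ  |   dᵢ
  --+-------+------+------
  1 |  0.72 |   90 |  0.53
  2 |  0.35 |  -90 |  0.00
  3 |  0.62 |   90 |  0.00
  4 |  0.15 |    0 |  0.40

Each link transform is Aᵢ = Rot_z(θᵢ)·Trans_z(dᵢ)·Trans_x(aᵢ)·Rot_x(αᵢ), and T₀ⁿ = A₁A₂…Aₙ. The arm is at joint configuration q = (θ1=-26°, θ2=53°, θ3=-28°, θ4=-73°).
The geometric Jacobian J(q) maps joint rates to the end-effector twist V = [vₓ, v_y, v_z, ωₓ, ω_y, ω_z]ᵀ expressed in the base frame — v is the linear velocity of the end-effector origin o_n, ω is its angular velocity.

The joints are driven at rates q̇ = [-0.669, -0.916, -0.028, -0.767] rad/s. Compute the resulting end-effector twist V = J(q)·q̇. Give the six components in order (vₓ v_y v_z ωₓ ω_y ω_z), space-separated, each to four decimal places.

-0.3763 -0.7278 -0.6302 0.9133 1.3272 -0.3983

o_n = [0.8634, -1.1608, 1.0413]
J₁: ẑ×o_n = [1.1608, 0.8634, -0.0000], ω = ẑ
J2: z=[-0.4384, -0.8988, 0.0000] o=[0.6471, -0.3156, 0.5300] → [-0.4596, 0.2242, 0.5649, -0.4384, -0.8988, 0.0000]
J3: z=[-0.7178, 0.3501, 0.6018] o=[0.8364, -0.4080, 0.8095] → [0.5342, 0.1826, 0.5310, -0.7178, 0.3501, 0.6018]
J4: z=[-0.6410, -0.6697, -0.3749] o=[1.0050, -0.8140, 1.2467] → [0.0075, -0.0786, 0.1275, -0.6410, -0.6697, -0.3749]
V = J·q̇ = [-0.3763, -0.7278, -0.6302, 0.9133, 1.3272, -0.3983]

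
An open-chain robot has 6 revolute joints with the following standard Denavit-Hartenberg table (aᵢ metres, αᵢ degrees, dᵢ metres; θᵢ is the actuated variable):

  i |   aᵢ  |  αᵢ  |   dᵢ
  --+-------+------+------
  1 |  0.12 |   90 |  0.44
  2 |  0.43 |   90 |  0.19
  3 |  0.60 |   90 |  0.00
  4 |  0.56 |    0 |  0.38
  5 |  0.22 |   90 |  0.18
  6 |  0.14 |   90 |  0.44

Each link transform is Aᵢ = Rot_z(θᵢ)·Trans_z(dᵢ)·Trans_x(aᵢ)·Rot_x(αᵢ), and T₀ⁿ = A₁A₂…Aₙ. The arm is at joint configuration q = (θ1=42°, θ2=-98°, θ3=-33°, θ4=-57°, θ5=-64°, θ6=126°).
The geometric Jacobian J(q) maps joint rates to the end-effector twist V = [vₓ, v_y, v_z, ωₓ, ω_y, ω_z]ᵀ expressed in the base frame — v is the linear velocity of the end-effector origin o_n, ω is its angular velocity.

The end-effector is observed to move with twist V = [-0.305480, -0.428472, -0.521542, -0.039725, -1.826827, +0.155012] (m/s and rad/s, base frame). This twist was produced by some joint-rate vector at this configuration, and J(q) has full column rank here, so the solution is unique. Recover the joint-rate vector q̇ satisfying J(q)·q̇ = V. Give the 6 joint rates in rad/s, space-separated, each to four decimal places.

0.1490 0.0190 0.8960 -0.8080 -0.3840 0.6690

o_n = [-0.1085, 0.7413, -0.0524]
J₁: ẑ×o_n = [-0.7413, -0.1085, 0.0000], ω = ẑ
J2: z=[0.6691, -0.7431, 0.0000] o=[0.0892, 0.0803, 0.4400] → [0.3659, 0.3295, 0.2954, 0.6691, -0.7431, 0.0000]
J3: z=[-0.7359, -0.6626, 0.1392] o=[0.1718, -0.1009, 0.0142] → [-0.0731, -0.0880, -0.8056, -0.7359, -0.6626, 0.1392]
J4: z=[-0.5049, 0.6740, 0.5393] o=[-0.0989, 0.0950, -0.4841] → [-0.0576, 0.2128, -0.3198, -0.5049, 0.6740, 0.5393]
J5: z=[-0.5049, 0.6740, 0.5393] o=[-0.0827, 0.7620, -0.5978] → [0.3787, 0.2614, 0.0278, -0.5049, 0.6740, 0.5393]
J6: z=[0.0077, -0.6213, 0.7836] o=[0.0163, 0.9712, -0.4329] → [-0.0562, -0.1007, -0.0793, 0.0077, -0.6213, 0.7836]
q̇ = J⁺·V = [0.1490, 0.0190, 0.8960, -0.8080, -0.3840, 0.6690]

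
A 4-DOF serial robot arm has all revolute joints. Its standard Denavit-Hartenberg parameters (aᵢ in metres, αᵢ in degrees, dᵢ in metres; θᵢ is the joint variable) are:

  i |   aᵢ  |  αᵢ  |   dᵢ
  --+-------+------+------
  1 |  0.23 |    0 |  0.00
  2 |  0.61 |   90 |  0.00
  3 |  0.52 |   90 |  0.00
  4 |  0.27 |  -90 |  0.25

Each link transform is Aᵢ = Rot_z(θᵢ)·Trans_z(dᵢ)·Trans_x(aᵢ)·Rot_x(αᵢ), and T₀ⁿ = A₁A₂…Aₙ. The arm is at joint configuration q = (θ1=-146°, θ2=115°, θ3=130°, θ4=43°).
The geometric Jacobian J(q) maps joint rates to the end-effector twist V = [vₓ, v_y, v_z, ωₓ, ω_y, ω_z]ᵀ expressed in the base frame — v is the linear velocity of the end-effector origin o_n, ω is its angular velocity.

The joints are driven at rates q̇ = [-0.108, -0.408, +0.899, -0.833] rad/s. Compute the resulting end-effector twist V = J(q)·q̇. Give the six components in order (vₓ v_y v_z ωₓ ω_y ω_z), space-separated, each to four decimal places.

-0.7329 0.4397 -0.1249 -1.0100 -0.4419 -1.0514

o_n = [0.0062, -0.4617, 0.7103]
J₁: ẑ×o_n = [0.4617, 0.0062, -0.0000], ω = ẑ
J2: z=[0.0000, 0.0000, 1.0000] o=[-0.1907, -0.1286, 0.0000] → [0.3331, 0.1969, -0.0000, 0.0000, 0.0000, 1.0000]
J3: z=[-0.5150, -0.8572, 0.0000] o=[0.3322, -0.4428, 0.0000] → [-0.6089, 0.3658, -0.2697, -0.5150, -0.8572, 0.0000]
J4: z=[0.6566, -0.3945, 0.6428] o=[0.0457, -0.2706, 0.3983] → [-0.0002, -0.2302, -0.1411, 0.6566, -0.3945, 0.6428]
V = J·q̇ = [-0.7329, 0.4397, -0.1249, -1.0100, -0.4419, -1.0514]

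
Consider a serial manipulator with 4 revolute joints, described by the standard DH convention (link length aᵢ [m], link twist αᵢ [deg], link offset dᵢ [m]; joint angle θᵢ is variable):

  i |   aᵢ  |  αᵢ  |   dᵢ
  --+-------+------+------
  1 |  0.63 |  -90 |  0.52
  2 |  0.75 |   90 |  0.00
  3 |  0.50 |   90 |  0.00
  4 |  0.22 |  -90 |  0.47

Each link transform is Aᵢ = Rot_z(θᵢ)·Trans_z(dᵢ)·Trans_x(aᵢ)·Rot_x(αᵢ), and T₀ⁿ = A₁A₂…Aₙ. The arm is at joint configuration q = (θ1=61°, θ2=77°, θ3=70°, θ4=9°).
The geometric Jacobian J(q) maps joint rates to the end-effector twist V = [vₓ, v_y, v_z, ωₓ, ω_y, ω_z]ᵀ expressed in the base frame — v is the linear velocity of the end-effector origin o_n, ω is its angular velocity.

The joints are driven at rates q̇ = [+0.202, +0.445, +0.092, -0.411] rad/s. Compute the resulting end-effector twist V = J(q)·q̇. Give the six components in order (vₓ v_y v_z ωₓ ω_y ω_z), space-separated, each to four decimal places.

-0.6387 -0.5833 -0.1376 -0.5108 0.2863 0.5990

o_n = [0.0295, 1.1119, -0.8724]
J₁: ẑ×o_n = [-1.1119, 0.0295, 0.0000], ω = ẑ
J2: z=[-0.8746, 0.4848, 0.0000] o=[0.3054, 0.5510, 0.5200] → [-0.6751, -1.2178, -0.3568, -0.8746, 0.4848, 0.0000]
J3: z=[0.4724, 0.8522, 0.2250] o=[0.3872, 0.6986, -0.2108] → [-0.6568, 0.2321, 0.5001, 0.4724, 0.8522, 0.2250]
J4: z=[0.4016, 0.0191, -0.9156] o=[-0.0051, 0.9600, -0.3774] → [0.1296, 0.1672, 0.0603, 0.4016, 0.0191, -0.9156]
V = J·q̇ = [-0.6387, -0.5833, -0.1376, -0.5108, 0.2863, 0.5990]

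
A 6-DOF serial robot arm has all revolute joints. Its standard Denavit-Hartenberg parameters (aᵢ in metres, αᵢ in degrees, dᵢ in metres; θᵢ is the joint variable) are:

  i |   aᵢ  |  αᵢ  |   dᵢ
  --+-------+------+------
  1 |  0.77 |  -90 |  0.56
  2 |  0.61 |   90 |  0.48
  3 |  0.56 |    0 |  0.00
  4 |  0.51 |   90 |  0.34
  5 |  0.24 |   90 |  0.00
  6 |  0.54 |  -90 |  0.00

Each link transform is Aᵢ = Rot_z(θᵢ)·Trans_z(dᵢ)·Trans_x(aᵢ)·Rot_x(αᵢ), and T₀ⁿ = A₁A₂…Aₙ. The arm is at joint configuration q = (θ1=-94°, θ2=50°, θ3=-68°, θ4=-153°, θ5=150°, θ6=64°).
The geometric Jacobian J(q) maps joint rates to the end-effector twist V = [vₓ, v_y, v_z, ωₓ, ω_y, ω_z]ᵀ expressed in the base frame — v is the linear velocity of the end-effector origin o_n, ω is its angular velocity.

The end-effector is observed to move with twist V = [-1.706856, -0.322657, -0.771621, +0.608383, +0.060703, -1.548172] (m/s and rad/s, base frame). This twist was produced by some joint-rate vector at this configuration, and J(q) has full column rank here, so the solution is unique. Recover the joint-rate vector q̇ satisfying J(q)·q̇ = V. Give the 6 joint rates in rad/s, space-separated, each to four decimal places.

o_n = [0.2575, -1.9202, 0.1160]
J₁: ẑ×o_n = [1.9202, 0.2575, -0.0000], ω = ẑ
J2: z=[0.9976, -0.0698, 0.0000] o=[-0.0537, -0.7681, 0.5600] → [0.0310, 0.4429, -1.1275, 0.9976, -0.0698, 0.0000]
J3: z=[-0.0534, -0.7642, 0.6428] o=[0.3978, -1.1928, 0.0927] → [0.4498, -0.0889, -0.0683, -0.0534, -0.7642, 0.6428]
J4: z=[-0.0534, -0.7642, 0.6428] o=[-0.1296, -1.2910, -0.0680] → [0.2638, 0.2586, 0.3294, -0.0534, -0.7642, 0.6428]
J5: z=[0.7235, -0.4733, -0.5026] o=[0.2033, -1.3274, 0.4454] → [-0.1420, 0.2110, -0.4032, 0.7235, -0.4733, -0.5026]
J6: z=[0.2979, -0.4427, 0.8457] o=[0.0538, -1.5102, 0.4024] → [0.4735, 0.2576, -0.0319, 0.2979, -0.4427, 0.8457]
q̇ = J⁺·V = [-0.7890, 0.1470, 0.5060, -0.9170, 0.6820, -0.1800]

-0.7890 0.1470 0.5060 -0.9170 0.6820 -0.1800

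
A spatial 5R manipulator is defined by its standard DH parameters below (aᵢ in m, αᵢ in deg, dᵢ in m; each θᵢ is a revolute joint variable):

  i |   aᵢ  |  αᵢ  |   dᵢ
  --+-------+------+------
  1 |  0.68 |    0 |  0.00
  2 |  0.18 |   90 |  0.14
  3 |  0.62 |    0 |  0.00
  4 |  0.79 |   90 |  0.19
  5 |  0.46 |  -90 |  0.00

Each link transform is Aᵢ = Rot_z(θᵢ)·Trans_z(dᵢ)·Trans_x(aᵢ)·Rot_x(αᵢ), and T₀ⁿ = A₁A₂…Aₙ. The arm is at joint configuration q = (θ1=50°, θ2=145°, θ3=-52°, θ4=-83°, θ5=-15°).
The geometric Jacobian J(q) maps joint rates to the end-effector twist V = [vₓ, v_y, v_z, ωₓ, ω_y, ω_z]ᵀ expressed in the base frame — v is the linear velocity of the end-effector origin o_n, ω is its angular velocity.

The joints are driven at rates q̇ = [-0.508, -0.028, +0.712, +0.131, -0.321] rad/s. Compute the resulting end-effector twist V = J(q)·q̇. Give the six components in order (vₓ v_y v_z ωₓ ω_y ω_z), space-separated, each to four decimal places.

-0.6914 -0.7985 -0.4370 -0.4374 0.7555 -0.7630

o_n = [0.7192, 0.6700, -1.2214]
J₁: ẑ×o_n = [-0.6700, 0.7192, 0.0000], ω = ẑ
J2: z=[0.0000, 0.0000, 1.0000] o=[0.4371, 0.5209, 0.0000] → [-0.1490, 0.2821, 0.0000, 0.0000, 0.0000, 1.0000]
J3: z=[-0.2588, 0.9659, 0.0000] o=[0.2632, 0.4743, 0.1400] → [-1.3150, -0.3523, -0.4911, -0.2588, 0.9659, 0.0000]
J4: z=[-0.2588, 0.9659, 0.0000] o=[-0.1055, 0.3755, -0.3486] → [-0.8431, -0.2259, -0.8728, -0.2588, 0.9659, 0.0000]
J5: z=[0.6830, 0.1830, 0.7071] o=[0.3849, 0.7036, -0.9072] → [-0.0337, 0.4510, -0.0842, 0.6830, 0.1830, 0.7071]
V = J·q̇ = [-0.6914, -0.7985, -0.4370, -0.4374, 0.7555, -0.7630]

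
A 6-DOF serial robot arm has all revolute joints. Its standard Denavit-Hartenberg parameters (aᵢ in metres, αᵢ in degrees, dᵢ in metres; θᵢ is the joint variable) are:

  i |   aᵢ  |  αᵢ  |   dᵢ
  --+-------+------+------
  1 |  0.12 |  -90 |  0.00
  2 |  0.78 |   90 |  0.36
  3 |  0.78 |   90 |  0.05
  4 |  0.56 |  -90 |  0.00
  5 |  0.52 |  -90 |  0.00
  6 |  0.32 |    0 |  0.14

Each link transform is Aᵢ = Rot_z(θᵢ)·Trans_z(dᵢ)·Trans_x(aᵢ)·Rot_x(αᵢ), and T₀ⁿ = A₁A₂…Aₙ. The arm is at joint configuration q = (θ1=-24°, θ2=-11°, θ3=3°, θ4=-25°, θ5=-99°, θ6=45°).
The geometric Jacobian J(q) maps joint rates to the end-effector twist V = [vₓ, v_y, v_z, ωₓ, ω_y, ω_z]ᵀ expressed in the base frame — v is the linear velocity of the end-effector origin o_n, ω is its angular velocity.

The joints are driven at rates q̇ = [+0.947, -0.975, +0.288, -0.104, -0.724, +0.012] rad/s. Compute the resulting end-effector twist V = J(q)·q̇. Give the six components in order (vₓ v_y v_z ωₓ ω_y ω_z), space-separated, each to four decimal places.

0.9266 2.2048 2.1326 -0.5655 -0.7208 0.5234

o_n = [1.8634, -1.1958, -0.0062]
J₁: ẑ×o_n = [1.1958, 1.8634, -0.0000], ω = ẑ
J2: z=[0.4067, 0.9135, 0.0000] o=[0.1096, -0.0488, 0.0000] → [-0.0057, 0.0025, -2.0687, 0.4067, 0.9135, 0.0000]
J3: z=[-0.1743, 0.0776, 0.9816] o=[0.9555, -0.0314, 0.1488] → [1.1311, 0.8642, 0.1325, -0.1743, 0.0776, 0.9816]
J4: z=[-0.3592, -0.9332, 0.0100] o=[1.6619, -0.3012, 0.3465] → [0.3381, -0.1247, 0.5094, -0.3592, -0.9332, 0.0100]
J5: z=[0.2295, -0.0780, 0.9702] o=[2.1685, -0.4976, 0.2109] → [0.6943, -0.2462, -0.1840, 0.2295, -0.0780, 0.9702]
J6: z=[0.8373, -0.4925, -0.2376] o=[1.9104, -0.9484, 0.2358] → [0.0604, 0.2138, -0.2303, 0.8373, -0.4925, -0.2376]
V = J·q̇ = [0.9266, 2.2048, 2.1326, -0.5655, -0.7208, 0.5234]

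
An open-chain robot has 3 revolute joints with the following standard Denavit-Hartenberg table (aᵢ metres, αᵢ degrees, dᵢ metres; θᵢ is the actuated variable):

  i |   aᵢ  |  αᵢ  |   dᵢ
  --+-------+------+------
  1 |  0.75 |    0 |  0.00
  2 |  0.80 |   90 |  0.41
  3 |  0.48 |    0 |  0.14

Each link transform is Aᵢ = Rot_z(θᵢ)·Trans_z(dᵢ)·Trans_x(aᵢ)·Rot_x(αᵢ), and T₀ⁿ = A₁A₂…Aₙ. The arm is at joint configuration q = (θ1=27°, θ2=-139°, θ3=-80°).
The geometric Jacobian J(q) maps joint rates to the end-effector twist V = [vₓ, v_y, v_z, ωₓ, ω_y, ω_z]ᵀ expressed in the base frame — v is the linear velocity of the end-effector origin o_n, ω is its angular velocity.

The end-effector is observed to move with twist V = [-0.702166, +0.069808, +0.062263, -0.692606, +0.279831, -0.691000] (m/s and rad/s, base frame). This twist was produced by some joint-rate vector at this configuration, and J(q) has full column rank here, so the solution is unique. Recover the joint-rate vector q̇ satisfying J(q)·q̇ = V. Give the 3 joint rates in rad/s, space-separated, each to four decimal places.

0.1180 -0.8090 0.7470

o_n = [0.2075, -0.4261, -0.0627]
J₁: ẑ×o_n = [0.4261, 0.2075, -0.0000], ω = ẑ
J2: z=[0.0000, 0.0000, 1.0000] o=[0.6683, 0.3405, 0.0000] → [0.7666, -0.4607, 0.0000, 0.0000, 0.0000, 1.0000]
J3: z=[-0.9272, 0.3746, 0.0000] o=[0.3686, -0.4013, 0.4100] → [-0.1771, -0.4383, 0.0834, -0.9272, 0.3746, 0.0000]
q̇ = J⁺·V = [0.1180, -0.8090, 0.7470]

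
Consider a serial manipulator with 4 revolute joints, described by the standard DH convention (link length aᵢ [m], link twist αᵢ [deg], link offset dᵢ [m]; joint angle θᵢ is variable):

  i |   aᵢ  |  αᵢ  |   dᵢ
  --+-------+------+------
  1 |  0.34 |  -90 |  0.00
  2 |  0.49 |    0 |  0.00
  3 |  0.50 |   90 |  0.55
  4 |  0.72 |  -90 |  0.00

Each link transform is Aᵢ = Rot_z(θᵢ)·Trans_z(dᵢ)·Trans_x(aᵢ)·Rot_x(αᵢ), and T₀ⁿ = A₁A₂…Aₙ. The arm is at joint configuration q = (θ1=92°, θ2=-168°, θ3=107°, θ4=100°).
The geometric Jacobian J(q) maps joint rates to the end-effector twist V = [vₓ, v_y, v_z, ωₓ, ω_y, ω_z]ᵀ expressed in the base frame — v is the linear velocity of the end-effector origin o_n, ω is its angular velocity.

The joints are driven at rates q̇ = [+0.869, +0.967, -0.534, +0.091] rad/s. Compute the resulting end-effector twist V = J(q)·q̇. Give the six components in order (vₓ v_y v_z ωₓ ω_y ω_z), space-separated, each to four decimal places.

0.0053 -0.8852 0.3283 -0.4300 -0.0947 0.9131

o_n = [-1.2598, -0.0015, 0.4298]
J₁: ẑ×o_n = [0.0015, -1.2598, 0.0000], ω = ẑ
J2: z=[-0.9994, -0.0349, 0.0000] o=[-0.0119, 0.3398, 0.0000] → [-0.0150, 0.4296, 0.2975, -0.9994, -0.0349, 0.0000]
J3: z=[-0.9994, -0.0349, 0.0000] o=[0.0049, -0.1392, 0.1019] → [-0.0114, 0.3278, -0.1818, -0.9994, -0.0349, 0.0000]
J4: z=[0.0305, -0.8741, 0.4848] o=[-0.5533, 0.0839, 0.5392] → [0.1369, -0.3392, -0.6202, 0.0305, -0.8741, 0.4848]
V = J·q̇ = [0.0053, -0.8852, 0.3283, -0.4300, -0.0947, 0.9131]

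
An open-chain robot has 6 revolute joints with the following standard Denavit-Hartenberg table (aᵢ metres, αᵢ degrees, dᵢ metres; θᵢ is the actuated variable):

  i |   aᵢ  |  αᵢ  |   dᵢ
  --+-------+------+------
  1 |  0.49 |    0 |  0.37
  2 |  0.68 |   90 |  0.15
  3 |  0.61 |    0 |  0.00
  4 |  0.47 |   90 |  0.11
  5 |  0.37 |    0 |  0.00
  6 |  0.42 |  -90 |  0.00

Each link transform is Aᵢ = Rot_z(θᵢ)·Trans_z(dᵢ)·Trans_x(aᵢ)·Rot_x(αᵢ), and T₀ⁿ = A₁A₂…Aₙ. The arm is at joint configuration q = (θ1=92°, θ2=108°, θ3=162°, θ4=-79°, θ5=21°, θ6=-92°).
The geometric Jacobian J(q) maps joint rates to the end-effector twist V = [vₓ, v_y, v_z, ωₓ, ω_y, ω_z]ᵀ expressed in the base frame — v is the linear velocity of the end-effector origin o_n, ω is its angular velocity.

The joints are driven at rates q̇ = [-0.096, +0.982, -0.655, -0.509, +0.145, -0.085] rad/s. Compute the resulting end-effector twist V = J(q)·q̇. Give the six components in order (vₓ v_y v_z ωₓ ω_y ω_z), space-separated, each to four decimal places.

o_n = [-0.1671, 0.2707, 1.6536]
J₁: ẑ×o_n = [-0.2707, -0.1671, 0.0000], ω = ẑ
J2: z=[0.0000, 0.0000, 1.0000] o=[-0.0171, 0.4897, 0.3700] → [0.2190, -0.1500, 0.0000, 0.0000, 0.0000, 1.0000]
J3: z=[-0.3420, 0.9397, 0.0000] o=[-0.6561, 0.2571, 0.5200] → [1.0652, 0.3877, -0.4641, -0.3420, 0.9397, 0.0000]
J4: z=[-0.3420, 0.9397, 0.0000] o=[-0.1109, 0.4555, 0.7085] → [0.8881, 0.3232, 0.1160, -0.3420, 0.9397, 0.0000]
J5: z=[-0.9327, -0.3395, -0.1219] o=[-0.2024, 0.5393, 1.1750] → [-0.1952, 0.4421, 0.2625, -0.9327, -0.3395, -0.1219]
J6: z=[-0.9327, -0.3395, -0.1219] o=[-0.2873, 0.6495, 1.5178] → [-0.0922, 0.1119, 0.3942, -0.9327, -0.3395, -0.1219]
V = J·q̇ = [-0.9291, -0.4952, 0.2495, 0.3422, -1.1142, 0.8787]

-0.9291 -0.4952 0.2495 0.3422 -1.1142 0.8787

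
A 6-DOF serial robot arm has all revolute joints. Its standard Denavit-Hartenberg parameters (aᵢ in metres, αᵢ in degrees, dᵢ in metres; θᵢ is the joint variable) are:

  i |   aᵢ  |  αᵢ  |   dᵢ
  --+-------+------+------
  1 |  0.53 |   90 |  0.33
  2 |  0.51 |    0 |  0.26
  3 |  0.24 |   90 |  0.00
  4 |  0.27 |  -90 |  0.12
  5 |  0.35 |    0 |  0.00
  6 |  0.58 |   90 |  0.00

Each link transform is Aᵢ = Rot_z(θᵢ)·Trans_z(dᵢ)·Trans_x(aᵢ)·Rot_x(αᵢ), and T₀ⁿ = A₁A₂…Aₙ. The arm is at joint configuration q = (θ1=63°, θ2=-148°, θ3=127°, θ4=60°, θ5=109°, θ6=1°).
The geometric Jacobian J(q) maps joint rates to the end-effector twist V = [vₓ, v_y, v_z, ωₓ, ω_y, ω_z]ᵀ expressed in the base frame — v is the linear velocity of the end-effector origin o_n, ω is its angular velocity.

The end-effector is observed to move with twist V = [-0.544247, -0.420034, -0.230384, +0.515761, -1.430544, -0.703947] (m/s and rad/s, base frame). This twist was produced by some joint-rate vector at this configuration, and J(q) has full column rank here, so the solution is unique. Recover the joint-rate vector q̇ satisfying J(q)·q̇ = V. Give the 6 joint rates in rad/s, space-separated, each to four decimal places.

-0.5260 0.9130 -0.3280 0.5390 0.3120 0.7360

o_n = [0.4590, 0.4089, 0.6871]
J₁: ẑ×o_n = [-0.4089, 0.4590, 0.0000], ω = ẑ
J2: z=[0.8910, -0.4540, 0.0000] o=[0.2406, 0.4722, 0.3300] → [-0.1621, -0.3181, 0.0427, 0.8910, -0.4540, 0.0000]
J3: z=[0.8910, -0.4540, 0.0000] o=[0.2759, -0.0312, 0.0597] → [-0.2848, -0.5589, 0.4752, 0.8910, -0.4540, 0.0000]
J4: z=[-0.1627, -0.3193, -0.9336] o=[0.3776, 0.1685, -0.0263] → [-0.0033, 0.0401, -0.0131, -0.1627, -0.3193, -0.9336]
J5: z=[0.0784, -0.9474, 0.3104] o=[0.6237, 0.1363, -0.1867] → [-0.9124, -0.1197, -0.1346, 0.0784, -0.9474, 0.3104]
J6: z=[0.0784, -0.9474, 0.3104] o=[0.5654, 0.2394, 0.1427] → [-0.5683, -0.0757, -0.0875, 0.0784, -0.9474, 0.3104]
q̇ = J⁺·V = [-0.5260, 0.9130, -0.3280, 0.5390, 0.3120, 0.7360]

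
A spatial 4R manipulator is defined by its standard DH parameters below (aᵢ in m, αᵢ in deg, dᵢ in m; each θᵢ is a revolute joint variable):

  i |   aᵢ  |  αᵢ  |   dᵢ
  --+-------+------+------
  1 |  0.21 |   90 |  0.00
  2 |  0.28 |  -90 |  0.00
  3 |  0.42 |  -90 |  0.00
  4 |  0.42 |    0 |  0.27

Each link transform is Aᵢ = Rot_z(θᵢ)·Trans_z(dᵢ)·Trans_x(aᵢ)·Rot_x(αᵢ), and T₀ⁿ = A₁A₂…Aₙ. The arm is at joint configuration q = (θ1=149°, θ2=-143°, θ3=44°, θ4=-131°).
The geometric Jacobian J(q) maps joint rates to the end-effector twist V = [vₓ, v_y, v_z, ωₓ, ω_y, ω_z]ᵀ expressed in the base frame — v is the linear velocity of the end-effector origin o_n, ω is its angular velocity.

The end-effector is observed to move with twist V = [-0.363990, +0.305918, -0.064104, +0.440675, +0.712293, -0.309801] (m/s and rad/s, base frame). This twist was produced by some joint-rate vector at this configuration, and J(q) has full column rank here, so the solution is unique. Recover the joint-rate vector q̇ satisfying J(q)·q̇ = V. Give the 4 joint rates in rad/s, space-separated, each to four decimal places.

-0.5320 0.9670 -0.1840 0.1800

o_n = [-0.3608, -0.1269, -0.3713]
J₁: ẑ×o_n = [0.1269, -0.3608, 0.0000], ω = ẑ
J2: z=[0.5150, 0.8572, 0.0000] o=[-0.1800, 0.1082, 0.0000] → [-0.3183, 0.1912, 0.0339, 0.5150, 0.8572, 0.0000]
J3: z=[-0.5159, 0.3100, -0.7986] o=[0.0117, -0.0070, -0.1685] → [-0.1586, 0.1929, 0.1773, -0.5159, 0.3100, -0.7986]
J4: z=[-0.8460, -0.3309, 0.4181] o=[0.0682, -0.3814, -0.3503] → [-0.0995, -0.1971, -0.3573, -0.8460, -0.3309, 0.4181]
q̇ = J⁺·V = [-0.5320, 0.9670, -0.1840, 0.1800]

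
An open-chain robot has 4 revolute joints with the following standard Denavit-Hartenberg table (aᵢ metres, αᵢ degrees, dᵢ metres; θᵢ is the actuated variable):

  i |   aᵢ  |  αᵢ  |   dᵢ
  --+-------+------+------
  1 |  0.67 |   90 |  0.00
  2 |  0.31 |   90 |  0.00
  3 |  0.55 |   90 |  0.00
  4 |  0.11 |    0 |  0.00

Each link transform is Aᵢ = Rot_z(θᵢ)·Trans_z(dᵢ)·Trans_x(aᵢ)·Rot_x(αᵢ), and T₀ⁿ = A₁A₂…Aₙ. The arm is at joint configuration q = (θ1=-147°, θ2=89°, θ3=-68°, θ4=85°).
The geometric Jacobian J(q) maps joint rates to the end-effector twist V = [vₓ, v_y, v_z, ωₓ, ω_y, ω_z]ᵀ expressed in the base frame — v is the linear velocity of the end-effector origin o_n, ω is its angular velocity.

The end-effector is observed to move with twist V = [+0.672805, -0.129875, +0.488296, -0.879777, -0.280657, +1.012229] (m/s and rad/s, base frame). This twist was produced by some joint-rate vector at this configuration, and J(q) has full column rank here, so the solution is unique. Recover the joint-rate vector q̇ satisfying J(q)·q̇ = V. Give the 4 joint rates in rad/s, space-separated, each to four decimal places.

0.8080 0.1550 0.8870 -0.2370

o_n = [-0.3788, -0.8647, 0.5176]
J₁: ẑ×o_n = [0.8647, -0.3788, 0.0000], ω = ẑ
J2: z=[-0.5446, 0.8387, 0.0000] o=[-0.5619, -0.3649, 0.0000] → [0.4341, 0.2819, 0.1186, -0.5446, 0.8387, 0.0000]
J3: z=[-0.8385, -0.5446, -0.0175] o=[-0.5664, -0.3679, 0.3100] → [-0.1218, 0.1709, 0.5188, -0.8385, -0.5446, -0.0175]
J4: z=[0.2176, -0.3054, -0.9270] o=[-0.2917, -0.7975, 0.5160] → [-0.0628, 0.0804, -0.0412, 0.2176, -0.3054, -0.9270]
q̇ = J⁺·V = [0.8080, 0.1550, 0.8870, -0.2370]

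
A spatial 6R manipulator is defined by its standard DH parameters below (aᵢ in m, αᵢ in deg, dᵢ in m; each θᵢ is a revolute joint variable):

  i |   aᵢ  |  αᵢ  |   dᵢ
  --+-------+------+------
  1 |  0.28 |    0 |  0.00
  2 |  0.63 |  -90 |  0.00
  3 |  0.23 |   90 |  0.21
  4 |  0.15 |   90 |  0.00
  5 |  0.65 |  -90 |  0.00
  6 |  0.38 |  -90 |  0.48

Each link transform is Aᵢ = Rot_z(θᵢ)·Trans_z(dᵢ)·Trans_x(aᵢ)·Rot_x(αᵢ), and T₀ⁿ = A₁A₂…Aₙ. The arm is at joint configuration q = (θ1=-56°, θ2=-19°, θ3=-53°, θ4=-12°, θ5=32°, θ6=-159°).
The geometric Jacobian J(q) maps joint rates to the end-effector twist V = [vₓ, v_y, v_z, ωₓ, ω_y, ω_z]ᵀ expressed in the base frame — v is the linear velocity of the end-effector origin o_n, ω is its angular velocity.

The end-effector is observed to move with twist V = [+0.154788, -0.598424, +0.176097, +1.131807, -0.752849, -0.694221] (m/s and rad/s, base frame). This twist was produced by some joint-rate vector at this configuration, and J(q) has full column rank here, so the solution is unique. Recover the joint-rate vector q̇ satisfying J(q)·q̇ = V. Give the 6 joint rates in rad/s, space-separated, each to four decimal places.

o_n = [0.3017, -0.5942, 0.6143]
J₁: ẑ×o_n = [0.5942, 0.3017, -0.0000], ω = ẑ
J2: z=[0.0000, 0.0000, 1.0000] o=[0.1566, -0.2321, 0.0000] → [0.3621, 0.1451, -0.0000, 0.0000, 0.0000, 1.0000]
J3: z=[0.9659, 0.2588, 0.0000] o=[0.3196, -0.8407, 0.0000] → [0.1590, -0.5933, 0.2427, 0.9659, 0.2588, 0.0000]
J4: z=[-0.2067, 0.7714, 0.6018] o=[0.5583, -0.9200, 0.1837] → [0.1361, -0.0654, 0.1306, -0.2067, 0.7714, 0.6018]
J5: z=[-0.9772, -0.1323, -0.1660] o=[0.5510, -1.0134, 0.3009] → [0.0281, 0.3477, -0.4426, -0.9772, -0.1323, -0.1660]
J6: z=[-0.1496, 0.9840, 0.0964] o=[0.4531, -1.0908, 0.9388] → [-0.3672, -0.0631, 0.0747, -0.1496, 0.9840, 0.0964]
q̇ = J⁺·V = [-0.2700, -0.2200, 0.8470, -0.2490, -0.1440, -0.8120]

-0.2700 -0.2200 0.8470 -0.2490 -0.1440 -0.8120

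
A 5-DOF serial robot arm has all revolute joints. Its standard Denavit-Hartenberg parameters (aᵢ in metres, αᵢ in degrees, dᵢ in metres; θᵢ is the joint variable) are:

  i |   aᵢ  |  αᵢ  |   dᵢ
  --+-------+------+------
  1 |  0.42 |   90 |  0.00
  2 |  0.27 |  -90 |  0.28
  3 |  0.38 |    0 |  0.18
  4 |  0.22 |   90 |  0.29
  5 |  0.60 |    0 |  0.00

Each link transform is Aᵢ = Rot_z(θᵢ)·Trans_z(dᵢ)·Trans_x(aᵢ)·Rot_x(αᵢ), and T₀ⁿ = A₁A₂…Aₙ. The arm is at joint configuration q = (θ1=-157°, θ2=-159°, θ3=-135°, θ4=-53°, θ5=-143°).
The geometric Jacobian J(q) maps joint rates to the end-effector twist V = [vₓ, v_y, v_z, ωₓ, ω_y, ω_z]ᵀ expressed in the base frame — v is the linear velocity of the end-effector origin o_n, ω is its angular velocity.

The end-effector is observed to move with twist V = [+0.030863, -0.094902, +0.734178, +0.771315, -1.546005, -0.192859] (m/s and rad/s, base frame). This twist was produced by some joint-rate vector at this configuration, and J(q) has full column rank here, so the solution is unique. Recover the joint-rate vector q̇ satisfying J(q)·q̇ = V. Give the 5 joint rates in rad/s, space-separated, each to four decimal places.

o_n = [-0.4293, 0.4530, -0.1941]
J₁: ẑ×o_n = [-0.4530, -0.4293, 0.0000], ω = ẑ
J2: z=[-0.3907, 0.9205, 0.0000] o=[-0.3866, -0.1641, 0.0000] → [-0.1787, -0.0758, -0.2018, -0.3907, 0.9205, 0.0000]
J3: z=[-0.3299, -0.1400, -0.9336] o=[-0.2640, 0.1921, -0.0968] → [0.2572, 0.1223, -0.1092, -0.3299, -0.1400, -0.9336]
J4: z=[-0.3299, -0.1400, -0.9336] o=[-0.6593, 0.3162, -0.1685] → [0.1313, -0.2231, -0.0129, -0.3299, -0.1400, -0.9336]
J5: z=[0.5065, -0.8608, -0.0499] o=[-0.9302, 0.1680, -0.3612] → [-0.1296, -0.1096, 0.5755, 0.5065, -0.8608, -0.0499]
q̇ = J⁺·V = [-0.0890, -0.7560, -0.2030, 0.2620, 0.9780]

-0.0890 -0.7560 -0.2030 0.2620 0.9780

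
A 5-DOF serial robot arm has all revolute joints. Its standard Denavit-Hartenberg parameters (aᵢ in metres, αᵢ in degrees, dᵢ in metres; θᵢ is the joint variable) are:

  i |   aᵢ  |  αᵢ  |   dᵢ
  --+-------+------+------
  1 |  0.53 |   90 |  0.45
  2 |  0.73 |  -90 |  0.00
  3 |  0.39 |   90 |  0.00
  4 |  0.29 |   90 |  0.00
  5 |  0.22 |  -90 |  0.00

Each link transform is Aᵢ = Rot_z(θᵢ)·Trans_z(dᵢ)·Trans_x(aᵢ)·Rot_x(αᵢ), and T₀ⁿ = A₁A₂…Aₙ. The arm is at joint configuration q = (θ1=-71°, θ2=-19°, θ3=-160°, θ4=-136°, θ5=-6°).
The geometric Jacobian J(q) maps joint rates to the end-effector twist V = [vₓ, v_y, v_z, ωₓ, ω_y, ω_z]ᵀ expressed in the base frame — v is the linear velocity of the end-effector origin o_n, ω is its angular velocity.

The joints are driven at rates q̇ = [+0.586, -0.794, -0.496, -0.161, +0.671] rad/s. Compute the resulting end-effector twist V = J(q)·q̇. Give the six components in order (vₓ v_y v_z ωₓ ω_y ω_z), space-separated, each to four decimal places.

0.6278 0.6584 -0.3997 0.9088 -0.1756 0.4129

o_n = [0.3271, -1.0415, -0.1171]
J₁: ẑ×o_n = [1.0415, 0.3271, -0.0000], ω = ẑ
J2: z=[-0.9455, -0.3256, 0.0000] o=[0.1726, -0.5011, 0.4500] → [0.1846, -0.5362, 0.5613, -0.9455, -0.3256, 0.0000]
J3: z=[0.1060, -0.3078, 0.9455] o=[0.3973, -1.1537, 0.2123] → [-0.0047, -0.0314, -0.0097, 0.1060, -0.3078, 0.9455]
J4: z=[0.7832, 0.6117, 0.1114] o=[0.1583, -0.8695, 0.3316] → [-0.2553, 0.3702, -0.2379, 0.7832, 0.6117, 0.1114]
J5: z=[0.5018, -0.7277, 0.4676] o=[0.2648, -0.9595, 0.0774] → [0.1798, 0.1267, 0.0042, 0.5018, -0.7277, 0.4676]
V = J·q̇ = [0.6278, 0.6584, -0.3997, 0.9088, -0.1756, 0.4129]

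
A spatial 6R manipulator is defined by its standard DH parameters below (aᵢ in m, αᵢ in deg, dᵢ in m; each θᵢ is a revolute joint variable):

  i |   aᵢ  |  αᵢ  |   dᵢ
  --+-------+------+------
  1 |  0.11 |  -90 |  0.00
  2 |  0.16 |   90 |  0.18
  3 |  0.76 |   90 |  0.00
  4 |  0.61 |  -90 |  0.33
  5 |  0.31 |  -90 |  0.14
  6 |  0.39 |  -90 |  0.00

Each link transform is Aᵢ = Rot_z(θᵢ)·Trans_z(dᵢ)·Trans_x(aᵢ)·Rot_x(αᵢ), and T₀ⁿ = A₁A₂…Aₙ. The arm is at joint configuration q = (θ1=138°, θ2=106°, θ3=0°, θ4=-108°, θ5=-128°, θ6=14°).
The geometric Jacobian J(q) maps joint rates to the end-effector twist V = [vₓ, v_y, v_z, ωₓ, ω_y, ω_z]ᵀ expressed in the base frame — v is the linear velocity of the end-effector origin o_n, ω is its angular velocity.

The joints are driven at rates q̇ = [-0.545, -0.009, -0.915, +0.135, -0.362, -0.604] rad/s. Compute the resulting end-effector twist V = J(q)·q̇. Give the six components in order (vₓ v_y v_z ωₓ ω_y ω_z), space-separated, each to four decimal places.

0.3366 0.2321 0.4203 0.0575 -0.3584 -0.2588

o_n = [0.7037, 0.2982, -0.8181]
J₁: ẑ×o_n = [-0.2982, 0.7037, 0.0000], ω = ẑ
J2: z=[-0.6691, -0.7431, 0.0000] o=[-0.0817, 0.0736, 0.0000] → [0.6080, -0.5474, 0.4335, -0.6691, -0.7431, 0.0000]
J3: z=[-0.7144, 0.6432, -0.2756] o=[-0.1694, -0.0897, -0.1538] → [-0.3204, -0.7152, -0.8387, -0.7144, 0.6432, -0.2756]
J4: z=[0.6691, 0.7431, -0.0000] o=[-0.0137, -0.2298, -0.8844] → [0.0492, -0.0443, -0.1799, 0.6691, 0.7431, -0.0000]
J5: z=[0.4156, -0.3742, -0.8290] o=[0.5829, -0.3230, -0.5433] → [0.6178, 0.0140, 0.3034, 0.4156, -0.3742, -0.8290]
J6: z=[0.8974, 0.0204, 0.4407] o=[0.6869, -0.0880, -0.7660] → [-0.1712, 0.0541, 0.3462, 0.8974, 0.0204, 0.4407]
V = J·q̇ = [0.3366, 0.2321, 0.4203, 0.0575, -0.3584, -0.2588]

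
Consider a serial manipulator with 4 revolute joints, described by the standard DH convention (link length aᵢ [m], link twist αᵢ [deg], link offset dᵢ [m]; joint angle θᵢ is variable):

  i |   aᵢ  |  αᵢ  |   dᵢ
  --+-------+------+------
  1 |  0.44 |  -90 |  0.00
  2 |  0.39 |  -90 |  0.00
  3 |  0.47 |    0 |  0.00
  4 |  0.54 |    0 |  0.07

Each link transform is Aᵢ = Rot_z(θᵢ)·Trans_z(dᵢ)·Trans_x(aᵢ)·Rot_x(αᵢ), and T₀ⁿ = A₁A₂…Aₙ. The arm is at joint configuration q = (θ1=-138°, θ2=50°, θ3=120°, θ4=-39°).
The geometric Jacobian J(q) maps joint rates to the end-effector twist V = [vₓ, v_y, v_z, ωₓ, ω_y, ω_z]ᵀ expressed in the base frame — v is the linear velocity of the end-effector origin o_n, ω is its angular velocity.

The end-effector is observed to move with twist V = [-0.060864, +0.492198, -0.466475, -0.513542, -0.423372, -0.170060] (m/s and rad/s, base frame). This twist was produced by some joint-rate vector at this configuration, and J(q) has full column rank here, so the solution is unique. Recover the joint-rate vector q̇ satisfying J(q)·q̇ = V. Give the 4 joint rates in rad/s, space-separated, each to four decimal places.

o_n = [-1.0308, 0.3373, -0.2284]
J₁: ẑ×o_n = [-0.3373, -1.0308, 0.0000], ω = ẑ
J2: z=[0.6691, -0.7431, 0.0000] o=[-0.3270, -0.2944, 0.0000] → [0.1698, 0.1529, -0.1003, 0.6691, -0.7431, 0.0000]
J3: z=[0.5693, 0.5126, -0.6428] o=[-0.5133, -0.4622, -0.2988] → [0.5499, 0.2926, 0.7204, 0.5693, 0.5126, -0.6428]
J4: z=[0.5693, 0.5126, -0.6428] o=[-0.6734, -0.0586, -0.1187] → [0.1982, 0.2922, 0.4086, 0.5693, 0.5126, -0.6428]
q̇ = J⁺·V = [-0.7280, -0.0290, -0.3680, -0.5000]

-0.7280 -0.0290 -0.3680 -0.5000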